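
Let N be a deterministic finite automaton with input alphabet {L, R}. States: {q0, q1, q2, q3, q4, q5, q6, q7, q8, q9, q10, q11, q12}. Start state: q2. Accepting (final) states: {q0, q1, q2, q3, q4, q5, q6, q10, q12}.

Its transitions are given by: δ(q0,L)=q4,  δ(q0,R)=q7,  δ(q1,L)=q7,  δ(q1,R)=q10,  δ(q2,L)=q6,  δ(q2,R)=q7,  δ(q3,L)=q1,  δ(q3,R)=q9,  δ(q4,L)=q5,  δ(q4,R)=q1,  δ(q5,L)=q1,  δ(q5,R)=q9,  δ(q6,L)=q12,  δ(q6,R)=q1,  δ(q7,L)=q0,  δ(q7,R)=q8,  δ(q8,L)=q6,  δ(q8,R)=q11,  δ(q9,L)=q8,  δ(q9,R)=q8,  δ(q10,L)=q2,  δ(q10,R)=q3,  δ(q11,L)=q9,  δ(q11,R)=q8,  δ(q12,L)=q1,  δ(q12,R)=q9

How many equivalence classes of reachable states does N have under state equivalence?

Start with accepting vs non-accepting: {q0,q1,q2,q3,q4,q5,q6,q10,q12} | {q7,q8,q9,q11}.
Split {q0,q1,q2,q3,q4,q5,q6,q10,q12} by δ(·,L) → {q0,q2,q3,q4,q5,q6,q10,q12} and {q1}.
On input L, block {q0,q2,q3,q4,q5,q6,q10,q12} splits into {q0,q2,q4,q6,q10} and {q3,q5,q12}.
Split {q0,q2,q4,q6,q10} by δ(·,L) → {q0,q2,q10} and {q4,q6}.
On input L, block {q0,q2,q10} splits into {q0,q2} and {q10}.
On input L, block {q7,q8,q9,q11} splits into {q9,q11} and {q7} and {q8}.
Refine {q9,q11} on symbol L: members go to different blocks, giving {q9} and {q11}.
No further refinement is possible. Final partition (9 blocks): {q0,q2} | {q9} | {q1} | {q3,q5,q12} | {q4,q6} | {q10} | {q7} | {q8} | {q11}.

9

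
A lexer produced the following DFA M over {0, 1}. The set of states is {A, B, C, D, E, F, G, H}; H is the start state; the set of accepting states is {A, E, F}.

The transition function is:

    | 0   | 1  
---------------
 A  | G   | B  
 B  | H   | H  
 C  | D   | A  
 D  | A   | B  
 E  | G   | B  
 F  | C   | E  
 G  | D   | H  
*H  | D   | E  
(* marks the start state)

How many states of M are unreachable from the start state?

2

No path from H leads to C, F; the other 6 states are all reachable.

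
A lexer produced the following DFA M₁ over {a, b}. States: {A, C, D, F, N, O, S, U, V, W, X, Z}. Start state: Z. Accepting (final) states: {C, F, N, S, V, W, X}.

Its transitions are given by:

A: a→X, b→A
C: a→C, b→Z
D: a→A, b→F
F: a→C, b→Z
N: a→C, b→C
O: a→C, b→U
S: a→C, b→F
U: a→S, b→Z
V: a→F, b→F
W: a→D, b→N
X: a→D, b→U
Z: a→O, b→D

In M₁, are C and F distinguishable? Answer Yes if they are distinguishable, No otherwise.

First remove the unreachable states {N,V,W}; 9 states remain.
P0 = {C,F,S,X} | {A,D,O,U,Z}.
Split {C,F,S,X} by δ(·,a) → {C,F,S} and {X}.
On input b, block {C,F,S} splits into {C,F} and {S}.
Refine {A,D,O,U,Z} on symbol a: members go to different blocks, giving {D,Z} and {A} and {O} and {U}.
Refine {D,Z} on symbol a: members go to different blocks, giving {Z} and {D}.
No further refinement is possible. Final partition (8 blocks): {C,F} | {Z} | {X} | {S} | {A} | {O} | {U} | {D}.
C and F lie in the same block of the stable partition, so they are equivalent — no string distinguishes them.

No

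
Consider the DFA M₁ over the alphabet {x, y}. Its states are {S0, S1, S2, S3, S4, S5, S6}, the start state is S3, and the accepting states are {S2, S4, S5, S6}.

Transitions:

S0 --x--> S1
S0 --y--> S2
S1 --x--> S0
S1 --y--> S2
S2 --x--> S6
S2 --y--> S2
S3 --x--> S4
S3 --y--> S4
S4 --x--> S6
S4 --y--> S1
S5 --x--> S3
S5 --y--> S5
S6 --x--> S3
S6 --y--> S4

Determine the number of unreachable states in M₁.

No path from S3 leads to S5; the other 6 states are all reachable.

1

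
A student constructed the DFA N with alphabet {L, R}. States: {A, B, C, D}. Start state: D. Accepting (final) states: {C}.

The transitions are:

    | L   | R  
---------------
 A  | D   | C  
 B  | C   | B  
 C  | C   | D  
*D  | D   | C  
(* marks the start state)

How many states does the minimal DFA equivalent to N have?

2

States {A,B} cannot be reached from the start state, so discard them.
P0 = {C} | {D}.
Stable partition: {C} | {D} — 2 equivalence classes.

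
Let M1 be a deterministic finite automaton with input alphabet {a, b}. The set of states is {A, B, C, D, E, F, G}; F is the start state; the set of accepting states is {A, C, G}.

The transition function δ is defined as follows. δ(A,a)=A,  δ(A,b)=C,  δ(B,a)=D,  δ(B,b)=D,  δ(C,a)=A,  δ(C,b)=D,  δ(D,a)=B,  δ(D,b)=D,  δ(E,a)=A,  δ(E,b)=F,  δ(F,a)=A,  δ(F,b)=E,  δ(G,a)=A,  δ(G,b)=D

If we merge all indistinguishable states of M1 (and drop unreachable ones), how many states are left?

4

First remove the unreachable states {G}; 6 states remain.
P0 = {A,C} | {B,D,E,F}.
On input b, block {A,C} splits into {A} and {C}.
Refine {B,D,E,F} on symbol a: members go to different blocks, giving {B,D} and {E,F}.
The partition is now stable with 4 blocks: {A} | {B,D} | {C} | {E,F}.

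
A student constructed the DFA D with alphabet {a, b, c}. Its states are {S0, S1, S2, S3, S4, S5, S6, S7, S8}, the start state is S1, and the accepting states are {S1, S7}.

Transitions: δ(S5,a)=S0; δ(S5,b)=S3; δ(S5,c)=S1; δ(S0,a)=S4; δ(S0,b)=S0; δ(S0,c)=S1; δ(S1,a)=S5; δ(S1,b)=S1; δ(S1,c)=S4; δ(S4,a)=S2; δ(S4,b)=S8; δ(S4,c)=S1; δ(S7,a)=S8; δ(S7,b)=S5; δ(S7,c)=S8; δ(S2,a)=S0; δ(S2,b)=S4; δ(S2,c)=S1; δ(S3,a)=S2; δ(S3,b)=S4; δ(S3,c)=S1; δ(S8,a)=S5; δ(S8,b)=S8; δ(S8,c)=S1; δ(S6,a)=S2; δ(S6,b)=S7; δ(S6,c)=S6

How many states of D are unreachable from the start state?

2

Starting at S1 and following transitions, the reachable set is {S0, S1, S2, S3, S4, S5, S8}. That leaves S6, S7 unreachable — 2 in total.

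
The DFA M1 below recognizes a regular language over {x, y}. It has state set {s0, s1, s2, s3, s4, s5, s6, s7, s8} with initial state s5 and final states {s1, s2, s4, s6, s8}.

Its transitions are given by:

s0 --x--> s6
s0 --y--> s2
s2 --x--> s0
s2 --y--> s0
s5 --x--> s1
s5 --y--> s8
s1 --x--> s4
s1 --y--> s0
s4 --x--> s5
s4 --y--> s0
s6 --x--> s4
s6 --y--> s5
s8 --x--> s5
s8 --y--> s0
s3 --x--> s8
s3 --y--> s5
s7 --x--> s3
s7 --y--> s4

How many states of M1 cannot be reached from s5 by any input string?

2

BFS from s5 reaches {s0, s1, s2, s4, s5, s6, s8}; the 2 state(s) s3, s7 are never visited.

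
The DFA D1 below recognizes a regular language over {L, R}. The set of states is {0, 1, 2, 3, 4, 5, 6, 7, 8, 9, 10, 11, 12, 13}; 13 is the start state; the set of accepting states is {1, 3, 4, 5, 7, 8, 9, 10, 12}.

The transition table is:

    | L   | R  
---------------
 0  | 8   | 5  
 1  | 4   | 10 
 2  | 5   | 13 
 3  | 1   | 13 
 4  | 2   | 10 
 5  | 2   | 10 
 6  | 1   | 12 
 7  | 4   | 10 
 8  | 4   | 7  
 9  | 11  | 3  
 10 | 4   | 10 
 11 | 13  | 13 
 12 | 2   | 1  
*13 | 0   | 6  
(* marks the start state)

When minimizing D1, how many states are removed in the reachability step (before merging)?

Starting at 13 and following transitions, the reachable set is {0, 1, 2, 4, 5, 6, 7, 8, 10, 12, 13}. That leaves 3, 9, 11 unreachable — 3 in total.

3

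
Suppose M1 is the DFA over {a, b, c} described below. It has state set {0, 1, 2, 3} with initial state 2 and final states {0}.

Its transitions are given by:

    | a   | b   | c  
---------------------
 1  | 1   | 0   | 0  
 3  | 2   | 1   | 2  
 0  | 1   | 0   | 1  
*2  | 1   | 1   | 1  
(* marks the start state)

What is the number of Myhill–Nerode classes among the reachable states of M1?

3

First remove the unreachable states {3}; 3 states remain.
Initial partition by acceptance: {0} | {1,2}.
Refine {1,2} on symbol b: members go to different blocks, giving {1} and {2}.
Stable partition: {0} | {1} | {2} — 3 equivalence classes.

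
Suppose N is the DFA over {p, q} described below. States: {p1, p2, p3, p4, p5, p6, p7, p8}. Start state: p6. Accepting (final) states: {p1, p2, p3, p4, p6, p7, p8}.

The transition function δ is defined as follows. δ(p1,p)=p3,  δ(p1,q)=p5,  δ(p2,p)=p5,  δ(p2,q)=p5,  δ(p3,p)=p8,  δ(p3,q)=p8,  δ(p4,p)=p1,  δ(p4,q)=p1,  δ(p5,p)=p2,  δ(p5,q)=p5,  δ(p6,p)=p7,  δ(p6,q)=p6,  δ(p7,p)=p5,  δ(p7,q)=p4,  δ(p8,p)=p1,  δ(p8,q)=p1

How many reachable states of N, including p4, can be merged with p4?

2

Every state is reachable, so we keep all 8.
P0 = {p1,p2,p3,p4,p6,p7,p8} | {p5}.
Refine {p1,p2,p3,p4,p6,p7,p8} on symbol p: members go to different blocks, giving {p1,p3,p4,p6,p8} and {p2,p7}.
On input p, block {p1,p3,p4,p6,p8} splits into {p1,p3,p4,p8} and {p6}.
Refine {p1,p3,p4,p8} on symbol q: members go to different blocks, giving {p3,p4,p8} and {p1}.
Refine {p3,p4,p8} on symbol p: members go to different blocks, giving {p4,p8} and {p3}.
Refine {p2,p7} on symbol q: members go to different blocks, giving {p2} and {p7}.
No further refinement is possible. Final partition (7 blocks): {p4,p8} | {p5} | {p2} | {p6} | {p1} | {p3} | {p7}.
State p4 belongs to the block {p4,p8}, which has 2 states.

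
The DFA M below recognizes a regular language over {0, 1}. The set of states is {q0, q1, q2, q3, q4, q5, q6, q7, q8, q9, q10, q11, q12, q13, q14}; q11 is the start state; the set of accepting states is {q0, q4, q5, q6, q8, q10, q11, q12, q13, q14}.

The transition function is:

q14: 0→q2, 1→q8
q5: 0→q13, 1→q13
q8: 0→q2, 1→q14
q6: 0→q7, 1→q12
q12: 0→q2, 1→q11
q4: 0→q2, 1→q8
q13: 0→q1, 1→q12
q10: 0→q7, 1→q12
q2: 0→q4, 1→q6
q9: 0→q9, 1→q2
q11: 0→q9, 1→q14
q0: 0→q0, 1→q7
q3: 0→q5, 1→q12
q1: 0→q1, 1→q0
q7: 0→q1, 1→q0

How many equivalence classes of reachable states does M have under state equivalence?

8

Reachable states from the start: {q0,q1,q2,q4,q6,q7,q8,q9,q11,q12,q14}. Unreachable: {q3,q5,q10,q13} — drop them.
Start with accepting vs non-accepting: {q0,q4,q6,q8,q11,q12,q14} | {q1,q2,q7,q9}.
On input 0, block {q0,q4,q6,q8,q11,q12,q14} splits into {q4,q6,q8,q11,q12,q14} and {q0}.
Split {q1,q2,q7,q9} by δ(·,0) → {q1,q7,q9} and {q2}.
Refine {q4,q6,q8,q11,q12,q14} on symbol 0: members go to different blocks, giving {q4,q8,q12,q14} and {q6,q11}.
Refine {q4,q8,q12,q14} on symbol 1: members go to different blocks, giving {q4,q8,q14} and {q12}.
Split {q1,q7,q9} by δ(·,1) → {q1,q7} and {q9}.
Split {q6,q11} by δ(·,0) → {q6} and {q11}.
The partition is now stable with 8 blocks: {q4,q8,q14} | {q1,q7} | {q0} | {q2} | {q6} | {q12} | {q9} | {q11}.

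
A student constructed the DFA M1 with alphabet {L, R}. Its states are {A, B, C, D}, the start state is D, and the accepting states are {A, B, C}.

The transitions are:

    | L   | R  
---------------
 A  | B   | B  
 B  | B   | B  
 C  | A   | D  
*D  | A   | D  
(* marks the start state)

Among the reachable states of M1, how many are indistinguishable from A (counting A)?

Reachable states from the start: {A,B,D}. Unreachable: {C} — drop them.
Start with accepting vs non-accepting: {A,B} | {D}.
The partition is now stable with 2 blocks: {A,B} | {D}.
The equivalence class containing A is {A,B}, of size 2.

2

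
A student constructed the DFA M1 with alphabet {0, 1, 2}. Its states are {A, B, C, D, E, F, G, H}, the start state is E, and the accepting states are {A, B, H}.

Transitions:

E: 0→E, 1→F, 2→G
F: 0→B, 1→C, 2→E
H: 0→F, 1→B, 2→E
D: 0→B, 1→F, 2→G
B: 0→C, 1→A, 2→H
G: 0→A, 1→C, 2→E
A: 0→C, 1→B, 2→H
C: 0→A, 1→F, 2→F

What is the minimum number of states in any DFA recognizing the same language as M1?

5

Reachable states from the start: {A,B,C,E,F,G,H}. Unreachable: {D} — drop them.
P0 = {A,B,H} | {C,E,F,G}.
On input 2, block {A,B,H} splits into {A,B} and {H}.
Refine {C,E,F,G} on symbol 0: members go to different blocks, giving {C,F,G} and {E}.
On input 2, block {C,F,G} splits into {F,G} and {C}.
No further refinement is possible. Final partition (5 blocks): {A,B} | {F,G} | {H} | {E} | {C}.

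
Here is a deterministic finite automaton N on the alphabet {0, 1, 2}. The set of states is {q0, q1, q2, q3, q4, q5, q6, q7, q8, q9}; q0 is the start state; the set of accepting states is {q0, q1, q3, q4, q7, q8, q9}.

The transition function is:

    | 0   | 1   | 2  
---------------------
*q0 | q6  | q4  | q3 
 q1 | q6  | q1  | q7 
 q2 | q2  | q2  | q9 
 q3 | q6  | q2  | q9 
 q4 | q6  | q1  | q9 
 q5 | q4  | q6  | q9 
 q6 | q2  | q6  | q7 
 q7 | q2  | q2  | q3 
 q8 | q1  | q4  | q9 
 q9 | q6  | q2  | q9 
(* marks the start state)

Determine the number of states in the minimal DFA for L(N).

Reachable states from the start: {q0,q1,q2,q3,q4,q6,q7,q9}. Unreachable: {q5,q8} — drop them.
P0 = {q0,q1,q3,q4,q7,q9} | {q2,q6}.
Split {q0,q1,q3,q4,q7,q9} by δ(·,1) → {q0,q1,q4} and {q3,q7,q9}.
Stable partition: {q0,q1,q4} | {q2,q6} | {q3,q7,q9} — 3 equivalence classes.

3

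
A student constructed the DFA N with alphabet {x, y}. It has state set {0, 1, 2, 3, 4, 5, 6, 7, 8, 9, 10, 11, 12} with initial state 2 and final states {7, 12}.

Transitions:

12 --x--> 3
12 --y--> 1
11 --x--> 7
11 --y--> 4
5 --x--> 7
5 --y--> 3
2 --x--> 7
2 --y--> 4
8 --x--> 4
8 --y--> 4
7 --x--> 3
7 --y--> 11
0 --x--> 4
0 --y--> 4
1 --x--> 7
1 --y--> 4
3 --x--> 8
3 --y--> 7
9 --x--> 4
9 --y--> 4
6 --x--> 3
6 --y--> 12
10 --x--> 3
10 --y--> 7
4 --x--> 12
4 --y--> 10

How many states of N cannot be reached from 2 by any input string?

4

Starting at 2 and following transitions, the reachable set is {1, 2, 3, 4, 7, 8, 10, 11, 12}. That leaves 0, 5, 6, 9 unreachable — 4 in total.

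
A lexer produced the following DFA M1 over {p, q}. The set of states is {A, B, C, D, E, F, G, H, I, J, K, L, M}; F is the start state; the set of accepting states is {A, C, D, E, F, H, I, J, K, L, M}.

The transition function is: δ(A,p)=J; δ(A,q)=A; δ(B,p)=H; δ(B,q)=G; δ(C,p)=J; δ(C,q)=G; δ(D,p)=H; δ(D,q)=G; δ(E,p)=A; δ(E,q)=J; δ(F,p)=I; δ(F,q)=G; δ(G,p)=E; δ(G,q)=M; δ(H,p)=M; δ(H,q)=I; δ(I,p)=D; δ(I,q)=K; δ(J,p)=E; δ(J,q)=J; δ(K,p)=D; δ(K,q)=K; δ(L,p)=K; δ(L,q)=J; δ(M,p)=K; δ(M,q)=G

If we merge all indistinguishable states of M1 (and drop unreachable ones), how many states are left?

First remove the unreachable states {B,C,L}; 10 states remain.
P0 = {A,D,E,F,H,I,J,K,M} | {G}.
On input q, block {A,D,E,F,H,I,J,K,M} splits into {A,E,H,I,J,K} and {D,F,M}.
Split {A,E,H,I,J,K} by δ(·,p) → {A,E,J} and {H,I,K}.
The partition is now stable with 4 blocks: {A,E,J} | {G} | {D,F,M} | {H,I,K}.

4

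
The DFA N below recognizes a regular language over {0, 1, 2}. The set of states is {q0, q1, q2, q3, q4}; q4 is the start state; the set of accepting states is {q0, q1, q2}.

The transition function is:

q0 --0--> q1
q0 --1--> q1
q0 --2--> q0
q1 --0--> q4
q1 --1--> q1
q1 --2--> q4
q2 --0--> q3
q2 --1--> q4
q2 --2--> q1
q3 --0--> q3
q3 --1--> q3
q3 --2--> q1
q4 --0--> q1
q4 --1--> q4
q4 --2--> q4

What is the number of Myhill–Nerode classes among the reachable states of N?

2

First remove the unreachable states {q0,q2,q3}; 2 states remain.
Start with accepting vs non-accepting: {q1} | {q4}.
The partition is now stable with 2 blocks: {q1} | {q4}.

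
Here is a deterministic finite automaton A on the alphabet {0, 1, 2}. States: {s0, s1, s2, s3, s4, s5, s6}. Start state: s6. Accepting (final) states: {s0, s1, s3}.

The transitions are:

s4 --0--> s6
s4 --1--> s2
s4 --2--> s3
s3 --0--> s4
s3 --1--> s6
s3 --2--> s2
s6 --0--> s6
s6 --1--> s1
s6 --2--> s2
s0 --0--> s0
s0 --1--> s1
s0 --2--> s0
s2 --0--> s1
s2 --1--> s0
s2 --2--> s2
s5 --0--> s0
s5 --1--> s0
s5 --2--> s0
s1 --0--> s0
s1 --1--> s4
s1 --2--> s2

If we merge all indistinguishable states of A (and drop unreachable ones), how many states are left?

Reachable states from the start: {s0,s1,s2,s3,s4,s6}. Unreachable: {s5} — drop them.
Start with accepting vs non-accepting: {s0,s1,s3} | {s2,s4,s6}.
Split {s0,s1,s3} by δ(·,0) → {s0,s1} and {s3}.
On input 1, block {s0,s1} splits into {s0} and {s1}.
Split {s2,s4,s6} by δ(·,0) → {s4,s6} and {s2}.
On input 1, block {s4,s6} splits into {s4} and {s6}.
Stable partition: {s0} | {s4} | {s3} | {s1} | {s2} | {s6} — 6 equivalence classes.

6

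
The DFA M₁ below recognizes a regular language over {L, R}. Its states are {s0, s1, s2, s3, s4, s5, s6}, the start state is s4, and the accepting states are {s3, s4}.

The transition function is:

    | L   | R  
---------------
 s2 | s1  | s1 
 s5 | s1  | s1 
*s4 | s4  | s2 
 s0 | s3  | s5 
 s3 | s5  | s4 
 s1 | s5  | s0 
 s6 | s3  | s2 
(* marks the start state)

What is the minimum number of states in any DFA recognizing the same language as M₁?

5

First remove the unreachable states {s6}; 6 states remain.
P0 = {s3,s4} | {s0,s1,s2,s5}.
Split {s3,s4} by δ(·,L) → {s3} and {s4}.
Split {s0,s1,s2,s5} by δ(·,L) → {s1,s2,s5} and {s0}.
On input R, block {s1,s2,s5} splits into {s2,s5} and {s1}.
Stable partition: {s3} | {s2,s5} | {s4} | {s0} | {s1} — 5 equivalence classes.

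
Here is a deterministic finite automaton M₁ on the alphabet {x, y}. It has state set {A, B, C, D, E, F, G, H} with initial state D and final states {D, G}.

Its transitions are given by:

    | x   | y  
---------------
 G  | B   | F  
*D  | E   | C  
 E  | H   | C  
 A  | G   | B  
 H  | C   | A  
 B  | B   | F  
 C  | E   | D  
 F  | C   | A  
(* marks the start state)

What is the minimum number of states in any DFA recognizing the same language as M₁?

Start with accepting vs non-accepting: {D,G} | {A,B,C,E,F,H}.
Refine {A,B,C,E,F,H} on symbol x: members go to different blocks, giving {B,C,E,F,H} and {A}.
Refine {B,C,E,F,H} on symbol y: members go to different blocks, giving {B,E} and {F,H} and {C}.
On input y, block {D,G} splits into {D} and {G}.
Split {B,E} by δ(·,x) → {B} and {E}.
The partition is now stable with 7 blocks: {D} | {B} | {A} | {F,H} | {C} | {G} | {E}.

7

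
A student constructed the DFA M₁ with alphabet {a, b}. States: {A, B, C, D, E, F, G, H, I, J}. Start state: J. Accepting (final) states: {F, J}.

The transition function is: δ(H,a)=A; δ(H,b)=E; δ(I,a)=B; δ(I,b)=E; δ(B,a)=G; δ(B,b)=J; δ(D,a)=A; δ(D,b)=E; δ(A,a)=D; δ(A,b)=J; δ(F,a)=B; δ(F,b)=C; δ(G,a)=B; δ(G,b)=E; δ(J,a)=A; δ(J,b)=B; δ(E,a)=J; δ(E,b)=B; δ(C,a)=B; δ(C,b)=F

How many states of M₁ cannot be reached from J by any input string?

4

Starting at J and following transitions, the reachable set is {A, B, D, E, G, J}. That leaves C, F, H, I unreachable — 4 in total.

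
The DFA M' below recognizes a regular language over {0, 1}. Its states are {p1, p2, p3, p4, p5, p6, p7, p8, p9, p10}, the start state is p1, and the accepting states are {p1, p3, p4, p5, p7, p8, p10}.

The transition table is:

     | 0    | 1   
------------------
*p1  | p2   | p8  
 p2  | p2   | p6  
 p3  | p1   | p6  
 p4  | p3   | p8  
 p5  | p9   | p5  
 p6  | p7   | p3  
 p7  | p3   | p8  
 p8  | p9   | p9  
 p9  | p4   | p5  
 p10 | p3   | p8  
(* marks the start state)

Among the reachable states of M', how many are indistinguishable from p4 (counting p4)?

2

States {p10} cannot be reached from the start state, so discard them.
P0 = {p1,p3,p4,p5,p7,p8} | {p2,p6,p9}.
Split {p1,p3,p4,p5,p7,p8} by δ(·,0) → {p1,p5,p8} and {p3,p4,p7}.
Split {p1,p5,p8} by δ(·,1) → {p1,p5} and {p8}.
On input 1, block {p1,p5} splits into {p1} and {p5}.
On input 0, block {p2,p6,p9} splits into {p6,p9} and {p2}.
Split {p6,p9} by δ(·,1) → {p6} and {p9}.
Split {p3,p4,p7} by δ(·,0) → {p4,p7} and {p3}.
The partition is now stable with 8 blocks: {p1} | {p6} | {p4,p7} | {p8} | {p5} | {p2} | {p9} | {p3}.
The equivalence class containing p4 is {p4,p7}, of size 2.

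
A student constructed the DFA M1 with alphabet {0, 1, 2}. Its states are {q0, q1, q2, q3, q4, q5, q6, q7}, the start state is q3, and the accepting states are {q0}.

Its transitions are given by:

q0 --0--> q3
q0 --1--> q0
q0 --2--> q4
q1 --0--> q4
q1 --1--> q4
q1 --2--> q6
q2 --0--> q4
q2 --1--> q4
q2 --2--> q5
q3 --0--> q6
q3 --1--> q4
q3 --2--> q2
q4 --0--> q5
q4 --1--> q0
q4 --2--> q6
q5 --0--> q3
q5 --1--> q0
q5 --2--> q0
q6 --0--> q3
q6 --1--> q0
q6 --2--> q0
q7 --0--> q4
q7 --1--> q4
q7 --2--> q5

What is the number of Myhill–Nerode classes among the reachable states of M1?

5

Reachable states from the start: {q0,q2,q3,q4,q5,q6}. Unreachable: {q1,q7} — drop them.
Initial partition by acceptance: {q0} | {q2,q3,q4,q5,q6}.
Split {q2,q3,q4,q5,q6} by δ(·,1) → {q4,q5,q6} and {q2,q3}.
Split {q4,q5,q6} by δ(·,0) → {q5,q6} and {q4}.
On input 0, block {q2,q3} splits into {q2} and {q3}.
The partition is now stable with 5 blocks: {q0} | {q5,q6} | {q2} | {q4} | {q3}.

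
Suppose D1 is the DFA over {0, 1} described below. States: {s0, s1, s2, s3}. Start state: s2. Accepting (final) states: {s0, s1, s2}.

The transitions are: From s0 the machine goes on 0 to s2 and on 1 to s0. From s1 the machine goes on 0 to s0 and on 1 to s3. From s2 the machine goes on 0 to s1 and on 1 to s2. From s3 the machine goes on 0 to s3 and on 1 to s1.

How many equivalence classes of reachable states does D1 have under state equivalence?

4

Every state is reachable, so we keep all 4.
Initial partition by acceptance: {s0,s1,s2} | {s3}.
Refine {s0,s1,s2} on symbol 1: members go to different blocks, giving {s0,s2} and {s1}.
On input 0, block {s0,s2} splits into {s0} and {s2}.
No further refinement is possible. Final partition (4 blocks): {s0} | {s3} | {s1} | {s2}.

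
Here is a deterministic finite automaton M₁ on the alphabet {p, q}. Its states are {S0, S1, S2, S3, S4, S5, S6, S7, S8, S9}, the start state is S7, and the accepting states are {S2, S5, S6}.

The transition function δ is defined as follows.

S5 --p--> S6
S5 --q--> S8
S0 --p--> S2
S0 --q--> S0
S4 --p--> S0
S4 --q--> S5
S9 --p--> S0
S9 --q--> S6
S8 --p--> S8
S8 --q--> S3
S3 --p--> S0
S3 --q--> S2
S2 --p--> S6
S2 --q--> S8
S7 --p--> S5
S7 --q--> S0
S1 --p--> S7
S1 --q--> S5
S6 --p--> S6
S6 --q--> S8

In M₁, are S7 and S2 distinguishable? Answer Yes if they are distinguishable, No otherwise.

States {S1,S4,S9} cannot be reached from the start state, so discard them.
P0 = {S2,S5,S6} | {S0,S3,S7,S8}.
Refine {S0,S3,S7,S8} on symbol p: members go to different blocks, giving {S0,S7} and {S3,S8}.
Split {S3,S8} by δ(·,p) → {S3} and {S8}.
The partition is now stable with 4 blocks: {S2,S5,S6} | {S0,S7} | {S3} | {S8}.
S7 and S2 end up in different blocks, so they are distinguishable. For instance, the string 'ε' is accepted from only S2.

Yes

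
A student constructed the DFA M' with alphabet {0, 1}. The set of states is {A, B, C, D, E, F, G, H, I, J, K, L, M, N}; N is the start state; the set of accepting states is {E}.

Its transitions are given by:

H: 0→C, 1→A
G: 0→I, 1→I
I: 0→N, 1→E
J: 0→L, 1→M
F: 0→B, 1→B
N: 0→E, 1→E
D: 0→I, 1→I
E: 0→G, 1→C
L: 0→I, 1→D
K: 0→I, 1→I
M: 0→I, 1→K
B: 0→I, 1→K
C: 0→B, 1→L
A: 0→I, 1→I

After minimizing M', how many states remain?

Reachable states from the start: {B,C,D,E,G,I,K,L,N}. Unreachable: {A,F,H,J,M} — drop them.
Start with accepting vs non-accepting: {E} | {B,C,D,G,I,K,L,N}.
Refine {B,C,D,G,I,K,L,N} on symbol 0: members go to different blocks, giving {B,C,D,G,I,K,L} and {N}.
Split {B,C,D,G,I,K,L} by δ(·,0) → {B,C,D,G,K,L} and {I}.
Refine {B,C,D,G,K,L} on symbol 0: members go to different blocks, giving {B,D,G,K,L} and {C}.
Refine {B,D,G,K,L} on symbol 1: members go to different blocks, giving {D,G,K} and {B,L}.
Stable partition: {E} | {D,G,K} | {N} | {I} | {C} | {B,L} — 6 equivalence classes.

6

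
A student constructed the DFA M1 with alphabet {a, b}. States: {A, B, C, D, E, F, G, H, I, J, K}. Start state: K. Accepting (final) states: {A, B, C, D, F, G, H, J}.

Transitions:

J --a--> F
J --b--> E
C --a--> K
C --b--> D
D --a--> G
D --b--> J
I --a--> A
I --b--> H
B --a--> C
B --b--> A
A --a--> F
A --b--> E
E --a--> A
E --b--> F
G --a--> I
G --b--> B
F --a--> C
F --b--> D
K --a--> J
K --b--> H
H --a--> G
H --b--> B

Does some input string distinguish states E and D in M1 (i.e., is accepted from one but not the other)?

P0 = {A,B,C,D,F,G,H,J} | {E,I,K}.
Split {A,B,C,D,F,G,H,J} by δ(·,a) → {A,B,D,F,H,J} and {C,G}.
Refine {A,B,D,F,H,J} on symbol a: members go to different blocks, giving {B,D,F,H} and {A,J}.
On input b, block {B,D,F,H} splits into {B,D} and {F,H}.
No further refinement is possible. Final partition (5 blocks): {B,D} | {E,I,K} | {C,G} | {A,J} | {F,H}.
E and D end up in different blocks, so they are distinguishable. For instance, the string 'ε' is accepted from only D.

Yes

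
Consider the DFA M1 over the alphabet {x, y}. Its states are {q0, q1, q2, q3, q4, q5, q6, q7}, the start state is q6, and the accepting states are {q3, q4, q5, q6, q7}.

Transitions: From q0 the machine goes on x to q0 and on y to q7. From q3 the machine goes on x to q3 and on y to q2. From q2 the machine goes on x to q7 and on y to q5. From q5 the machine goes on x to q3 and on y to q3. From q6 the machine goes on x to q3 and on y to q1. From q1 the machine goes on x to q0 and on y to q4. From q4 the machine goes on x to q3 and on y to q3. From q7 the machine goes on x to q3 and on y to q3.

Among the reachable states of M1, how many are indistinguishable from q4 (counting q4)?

Start with accepting vs non-accepting: {q3,q4,q5,q6,q7} | {q0,q1,q2}.
Refine {q3,q4,q5,q6,q7} on symbol y: members go to different blocks, giving {q4,q5,q7} and {q3,q6}.
On input x, block {q0,q1,q2} splits into {q0,q1} and {q2}.
On input y, block {q3,q6} splits into {q3} and {q6}.
No further refinement is possible. Final partition (5 blocks): {q4,q5,q7} | {q0,q1} | {q3} | {q2} | {q6}.
The equivalence class containing q4 is {q4,q5,q7}, of size 3.

3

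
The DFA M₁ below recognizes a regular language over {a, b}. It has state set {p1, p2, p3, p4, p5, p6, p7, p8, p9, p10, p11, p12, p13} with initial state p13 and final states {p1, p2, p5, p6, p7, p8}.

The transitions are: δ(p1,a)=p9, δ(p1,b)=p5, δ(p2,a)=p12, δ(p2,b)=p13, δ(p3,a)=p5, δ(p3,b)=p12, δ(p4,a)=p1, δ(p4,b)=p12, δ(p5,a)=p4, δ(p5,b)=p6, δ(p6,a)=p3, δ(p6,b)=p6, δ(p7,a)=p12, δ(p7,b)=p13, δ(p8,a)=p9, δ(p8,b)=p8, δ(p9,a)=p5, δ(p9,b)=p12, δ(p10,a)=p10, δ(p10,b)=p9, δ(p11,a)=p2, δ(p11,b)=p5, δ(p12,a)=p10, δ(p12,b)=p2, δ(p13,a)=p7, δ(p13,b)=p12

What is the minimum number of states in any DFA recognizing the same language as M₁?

Reachable states from the start: {p1,p2,p3,p4,p5,p6,p7,p9,p10,p12,p13}. Unreachable: {p8,p11} — drop them.
Start with accepting vs non-accepting: {p1,p2,p5,p6,p7} | {p3,p4,p9,p10,p12,p13}.
Refine {p1,p2,p5,p6,p7} on symbol b: members go to different blocks, giving {p1,p5,p6} and {p2,p7}.
On input a, block {p3,p4,p9,p10,p12,p13} splits into {p3,p4,p9} and {p10,p12} and {p13}.
Split {p10,p12} by δ(·,b) → {p10} and {p12}.
No further refinement is possible. Final partition (6 blocks): {p1,p5,p6} | {p3,p4,p9} | {p2,p7} | {p10} | {p13} | {p12}.

6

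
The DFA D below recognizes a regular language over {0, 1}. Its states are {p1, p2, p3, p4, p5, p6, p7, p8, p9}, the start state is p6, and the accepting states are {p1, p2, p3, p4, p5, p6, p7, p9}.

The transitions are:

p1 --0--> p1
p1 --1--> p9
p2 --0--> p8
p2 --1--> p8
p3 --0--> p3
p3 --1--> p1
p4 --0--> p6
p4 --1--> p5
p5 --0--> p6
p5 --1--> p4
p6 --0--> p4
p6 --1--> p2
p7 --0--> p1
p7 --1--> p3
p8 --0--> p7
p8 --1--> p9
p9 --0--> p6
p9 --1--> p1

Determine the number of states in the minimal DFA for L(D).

Every state is reachable, so we keep all 9.
P0 = {p1,p2,p3,p4,p5,p6,p7,p9} | {p8}.
Split {p1,p2,p3,p4,p5,p6,p7,p9} by δ(·,0) → {p1,p3,p4,p5,p6,p7,p9} and {p2}.
Refine {p1,p3,p4,p5,p6,p7,p9} on symbol 1: members go to different blocks, giving {p1,p3,p4,p5,p7,p9} and {p6}.
Refine {p1,p3,p4,p5,p7,p9} on symbol 0: members go to different blocks, giving {p1,p3,p7} and {p4,p5,p9}.
On input 1, block {p1,p3,p7} splits into {p3,p7} and {p1}.
Split {p3,p7} by δ(·,0) → {p3} and {p7}.
Refine {p4,p5,p9} on symbol 1: members go to different blocks, giving {p4,p5} and {p9}.
The partition is now stable with 8 blocks: {p3} | {p8} | {p2} | {p6} | {p4,p5} | {p1} | {p7} | {p9}.

8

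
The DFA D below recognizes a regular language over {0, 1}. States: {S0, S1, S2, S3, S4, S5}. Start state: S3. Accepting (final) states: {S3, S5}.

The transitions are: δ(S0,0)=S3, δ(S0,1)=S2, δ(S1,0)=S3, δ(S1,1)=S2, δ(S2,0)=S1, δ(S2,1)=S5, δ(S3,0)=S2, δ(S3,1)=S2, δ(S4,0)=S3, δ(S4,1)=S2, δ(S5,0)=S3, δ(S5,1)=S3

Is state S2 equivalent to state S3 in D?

First remove the unreachable states {S0,S4}; 4 states remain.
Initial partition by acceptance: {S3,S5} | {S1,S2}.
On input 0, block {S3,S5} splits into {S3} and {S5}.
Refine {S1,S2} on symbol 0: members go to different blocks, giving {S1} and {S2}.
No further refinement is possible. Final partition (4 blocks): {S3} | {S1} | {S5} | {S2}.
S2 and S3 end up in different blocks, so they are distinguishable. For instance, the string 'ε' is accepted from only S3.

No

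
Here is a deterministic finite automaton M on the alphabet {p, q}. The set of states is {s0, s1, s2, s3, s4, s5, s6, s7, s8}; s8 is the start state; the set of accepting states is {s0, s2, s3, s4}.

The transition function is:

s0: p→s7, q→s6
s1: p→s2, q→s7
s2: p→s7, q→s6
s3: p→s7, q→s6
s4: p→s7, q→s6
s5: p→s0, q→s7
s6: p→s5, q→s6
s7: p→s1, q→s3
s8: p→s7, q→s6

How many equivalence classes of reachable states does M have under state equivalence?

States {s4} cannot be reached from the start state, so discard them.
Initial partition by acceptance: {s0,s2,s3} | {s1,s5,s6,s7,s8}.
Refine {s1,s5,s6,s7,s8} on symbol p: members go to different blocks, giving {s6,s7,s8} and {s1,s5}.
Split {s6,s7,s8} by δ(·,p) → {s6,s7} and {s8}.
Split {s6,s7} by δ(·,q) → {s6} and {s7}.
No further refinement is possible. Final partition (5 blocks): {s0,s2,s3} | {s6} | {s1,s5} | {s8} | {s7}.

5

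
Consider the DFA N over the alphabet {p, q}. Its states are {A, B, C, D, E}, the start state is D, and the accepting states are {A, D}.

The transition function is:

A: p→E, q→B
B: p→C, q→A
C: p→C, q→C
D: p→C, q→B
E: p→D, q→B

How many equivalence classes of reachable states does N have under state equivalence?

Initial partition by acceptance: {A,D} | {B,C,E}.
On input p, block {B,C,E} splits into {B,C} and {E}.
On input p, block {A,D} splits into {A} and {D}.
Refine {B,C} on symbol q: members go to different blocks, giving {B} and {C}.
Stable partition: {A} | {B} | {E} | {D} | {C} — 5 equivalence classes.

5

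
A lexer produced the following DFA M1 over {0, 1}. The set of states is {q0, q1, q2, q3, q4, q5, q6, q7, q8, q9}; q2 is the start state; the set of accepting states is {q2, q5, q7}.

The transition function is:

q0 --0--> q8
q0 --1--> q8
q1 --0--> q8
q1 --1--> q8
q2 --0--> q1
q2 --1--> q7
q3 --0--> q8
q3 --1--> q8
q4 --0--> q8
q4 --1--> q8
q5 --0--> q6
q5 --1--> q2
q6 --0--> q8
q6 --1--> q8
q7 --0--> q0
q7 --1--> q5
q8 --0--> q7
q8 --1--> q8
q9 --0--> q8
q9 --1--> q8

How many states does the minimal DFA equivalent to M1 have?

First remove the unreachable states {q3,q4,q9}; 7 states remain.
P0 = {q2,q5,q7} | {q0,q1,q6,q8}.
Refine {q0,q1,q6,q8} on symbol 0: members go to different blocks, giving {q0,q1,q6} and {q8}.
Stable partition: {q2,q5,q7} | {q0,q1,q6} | {q8} — 3 equivalence classes.

3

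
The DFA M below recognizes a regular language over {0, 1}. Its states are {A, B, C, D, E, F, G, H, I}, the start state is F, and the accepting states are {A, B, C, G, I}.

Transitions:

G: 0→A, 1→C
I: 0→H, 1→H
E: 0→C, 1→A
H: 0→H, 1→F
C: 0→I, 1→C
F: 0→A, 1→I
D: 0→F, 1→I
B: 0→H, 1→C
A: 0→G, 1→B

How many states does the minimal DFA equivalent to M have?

7

States {D,E} cannot be reached from the start state, so discard them.
Initial partition by acceptance: {A,B,C,G,I} | {F,H}.
Split {A,B,C,G,I} by δ(·,0) → {A,C,G} and {B,I}.
On input 0, block {A,C,G} splits into {A,G} and {C}.
Refine {A,G} on symbol 1: members go to different blocks, giving {A} and {G}.
On input 0, block {F,H} splits into {F} and {H}.
On input 1, block {B,I} splits into {B} and {I}.
No further refinement is possible. Final partition (7 blocks): {A} | {F} | {B} | {C} | {G} | {H} | {I}.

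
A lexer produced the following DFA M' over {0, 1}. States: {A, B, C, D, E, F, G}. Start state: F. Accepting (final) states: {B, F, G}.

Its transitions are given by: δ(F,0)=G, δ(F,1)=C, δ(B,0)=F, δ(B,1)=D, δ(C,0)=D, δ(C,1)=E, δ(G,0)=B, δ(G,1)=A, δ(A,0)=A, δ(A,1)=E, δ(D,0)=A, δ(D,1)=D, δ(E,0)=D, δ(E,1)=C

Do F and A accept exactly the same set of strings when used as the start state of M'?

P0 = {B,F,G} | {A,C,D,E}.
No further refinement is possible. Final partition (2 blocks): {B,F,G} | {A,C,D,E}.
F and A end up in different blocks, so they are distinguishable. For instance, the string 'ε' is accepted from only F.

No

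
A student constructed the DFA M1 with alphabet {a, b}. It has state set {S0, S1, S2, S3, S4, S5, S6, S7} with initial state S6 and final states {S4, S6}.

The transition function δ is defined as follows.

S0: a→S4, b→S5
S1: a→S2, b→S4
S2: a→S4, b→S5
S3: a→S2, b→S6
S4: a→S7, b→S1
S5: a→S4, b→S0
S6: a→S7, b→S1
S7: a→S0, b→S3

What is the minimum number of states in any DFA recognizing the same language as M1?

4

All states are reachable from the start state.
Initial partition by acceptance: {S4,S6} | {S0,S1,S2,S3,S5,S7}.
On input a, block {S0,S1,S2,S3,S5,S7} splits into {S0,S2,S5} and {S1,S3,S7}.
Refine {S1,S3,S7} on symbol b: members go to different blocks, giving {S1,S3} and {S7}.
The partition is now stable with 4 blocks: {S4,S6} | {S0,S2,S5} | {S1,S3} | {S7}.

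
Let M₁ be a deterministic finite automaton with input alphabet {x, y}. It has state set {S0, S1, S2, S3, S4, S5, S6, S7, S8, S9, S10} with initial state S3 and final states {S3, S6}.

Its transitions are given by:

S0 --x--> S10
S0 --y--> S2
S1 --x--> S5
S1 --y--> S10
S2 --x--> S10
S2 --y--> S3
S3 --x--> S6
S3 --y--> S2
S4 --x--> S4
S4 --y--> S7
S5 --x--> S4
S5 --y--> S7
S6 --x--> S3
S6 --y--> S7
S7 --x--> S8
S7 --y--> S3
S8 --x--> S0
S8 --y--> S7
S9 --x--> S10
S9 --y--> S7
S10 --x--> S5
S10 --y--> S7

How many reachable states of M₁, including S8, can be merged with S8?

Reachable states from the start: {S0,S2,S3,S4,S5,S6,S7,S8,S10}. Unreachable: {S1,S9} — drop them.
P0 = {S3,S6} | {S0,S2,S4,S5,S7,S8,S10}.
Split {S0,S2,S4,S5,S7,S8,S10} by δ(·,y) → {S0,S4,S5,S8,S10} and {S2,S7}.
No further refinement is possible. Final partition (3 blocks): {S3,S6} | {S0,S4,S5,S8,S10} | {S2,S7}.
The equivalence class containing S8 is {S0,S4,S5,S8,S10}, of size 5.

5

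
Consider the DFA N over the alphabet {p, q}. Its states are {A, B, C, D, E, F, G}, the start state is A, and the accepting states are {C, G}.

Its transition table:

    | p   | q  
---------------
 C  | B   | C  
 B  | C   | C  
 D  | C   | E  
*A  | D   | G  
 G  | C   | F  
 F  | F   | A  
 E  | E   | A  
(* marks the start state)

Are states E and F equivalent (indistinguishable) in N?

Every state is reachable, so we keep all 7.
Initial partition by acceptance: {C,G} | {A,B,D,E,F}.
Refine {C,G} on symbol p: members go to different blocks, giving {C} and {G}.
Refine {A,B,D,E,F} on symbol p: members go to different blocks, giving {A,E,F} and {B,D}.
Refine {A,E,F} on symbol p: members go to different blocks, giving {E,F} and {A}.
On input q, block {B,D} splits into {B} and {D}.
Stable partition: {C} | {E,F} | {G} | {B} | {A} | {D} — 6 equivalence classes.
E and F lie in the same block of the stable partition, so they are equivalent — no string distinguishes them.

Yes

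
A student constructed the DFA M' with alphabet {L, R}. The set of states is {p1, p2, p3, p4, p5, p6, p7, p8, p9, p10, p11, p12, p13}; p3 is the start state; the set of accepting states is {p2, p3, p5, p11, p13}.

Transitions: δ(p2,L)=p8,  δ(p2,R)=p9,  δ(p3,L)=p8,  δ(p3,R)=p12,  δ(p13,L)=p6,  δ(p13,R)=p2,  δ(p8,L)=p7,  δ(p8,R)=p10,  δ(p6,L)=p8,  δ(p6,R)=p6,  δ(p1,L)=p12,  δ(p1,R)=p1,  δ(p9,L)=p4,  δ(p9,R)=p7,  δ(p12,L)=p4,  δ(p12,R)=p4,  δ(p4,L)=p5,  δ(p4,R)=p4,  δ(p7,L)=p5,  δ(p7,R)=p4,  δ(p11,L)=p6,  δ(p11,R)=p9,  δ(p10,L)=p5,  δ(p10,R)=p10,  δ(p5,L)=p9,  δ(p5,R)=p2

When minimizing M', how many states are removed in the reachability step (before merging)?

4

Starting at p3 and following transitions, the reachable set is {p2, p3, p4, p5, p7, p8, p9, p10, p12}. That leaves p1, p6, p11, p13 unreachable — 4 in total.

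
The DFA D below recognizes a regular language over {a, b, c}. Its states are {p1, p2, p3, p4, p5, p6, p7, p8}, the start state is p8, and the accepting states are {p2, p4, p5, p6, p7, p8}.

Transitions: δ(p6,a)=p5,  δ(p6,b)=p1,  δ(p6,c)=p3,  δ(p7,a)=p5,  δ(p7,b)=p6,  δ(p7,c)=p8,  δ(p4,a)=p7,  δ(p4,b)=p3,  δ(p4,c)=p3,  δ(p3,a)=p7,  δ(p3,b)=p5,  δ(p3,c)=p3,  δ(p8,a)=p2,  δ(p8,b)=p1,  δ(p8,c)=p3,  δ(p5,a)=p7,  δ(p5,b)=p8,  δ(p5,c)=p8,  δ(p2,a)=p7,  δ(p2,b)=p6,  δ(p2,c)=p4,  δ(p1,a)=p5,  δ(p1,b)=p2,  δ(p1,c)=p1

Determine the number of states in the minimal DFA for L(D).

All states are reachable from the start state.
P0 = {p2,p4,p5,p6,p7,p8} | {p1,p3}.
Refine {p2,p4,p5,p6,p7,p8} on symbol b: members go to different blocks, giving {p2,p5,p7} and {p4,p6,p8}.
The partition is now stable with 3 blocks: {p2,p5,p7} | {p1,p3} | {p4,p6,p8}.

3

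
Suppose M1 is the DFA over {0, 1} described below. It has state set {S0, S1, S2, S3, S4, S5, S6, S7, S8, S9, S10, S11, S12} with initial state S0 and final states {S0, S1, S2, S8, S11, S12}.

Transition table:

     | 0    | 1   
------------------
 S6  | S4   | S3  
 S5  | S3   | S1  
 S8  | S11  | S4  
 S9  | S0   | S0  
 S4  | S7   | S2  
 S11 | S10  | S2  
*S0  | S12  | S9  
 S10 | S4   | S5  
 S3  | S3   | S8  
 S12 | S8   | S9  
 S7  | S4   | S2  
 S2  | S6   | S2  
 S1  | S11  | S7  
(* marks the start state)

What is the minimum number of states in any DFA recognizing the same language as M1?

Initial partition by acceptance: {S0,S1,S2,S8,S11,S12} | {S3,S4,S5,S6,S7,S9,S10}.
Refine {S0,S1,S2,S8,S11,S12} on symbol 0: members go to different blocks, giving {S0,S1,S8,S12} and {S2,S11}.
Split {S0,S1,S8,S12} by δ(·,0) → {S0,S12} and {S1,S8}.
On input 0, block {S0,S12} splits into {S0} and {S12}.
Refine {S3,S4,S5,S6,S7,S9,S10} on symbol 0: members go to different blocks, giving {S3,S4,S5,S6,S7,S10} and {S9}.
On input 1, block {S3,S4,S5,S6,S7,S10} splits into {S3,S5} and {S4,S7} and {S6,S10}.
Stable partition: {S0} | {S3,S5} | {S2,S11} | {S1,S8} | {S12} | {S9} | {S4,S7} | {S6,S10} — 8 equivalence classes.

8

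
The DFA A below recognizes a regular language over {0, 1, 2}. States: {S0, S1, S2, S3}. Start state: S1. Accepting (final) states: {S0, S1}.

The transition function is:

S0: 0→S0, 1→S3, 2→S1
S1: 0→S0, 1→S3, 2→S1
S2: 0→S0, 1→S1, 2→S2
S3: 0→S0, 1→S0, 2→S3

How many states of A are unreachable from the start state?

1

No path from S1 leads to S2; the other 3 states are all reachable.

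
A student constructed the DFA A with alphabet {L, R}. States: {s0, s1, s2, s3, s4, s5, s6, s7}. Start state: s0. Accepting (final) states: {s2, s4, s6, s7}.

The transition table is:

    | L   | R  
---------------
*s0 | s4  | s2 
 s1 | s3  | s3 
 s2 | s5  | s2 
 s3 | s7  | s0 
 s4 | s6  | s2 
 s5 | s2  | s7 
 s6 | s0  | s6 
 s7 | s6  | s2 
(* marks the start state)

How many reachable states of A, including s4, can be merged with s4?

States {s1,s3} cannot be reached from the start state, so discard them.
Start with accepting vs non-accepting: {s2,s4,s6,s7} | {s0,s5}.
Refine {s2,s4,s6,s7} on symbol L: members go to different blocks, giving {s2,s6} and {s4,s7}.
Split {s0,s5} by δ(·,L) → {s0} and {s5}.
Split {s2,s6} by δ(·,L) → {s2} and {s6}.
The partition is now stable with 5 blocks: {s2} | {s0} | {s4,s7} | {s5} | {s6}.
State s4 belongs to the block {s4,s7}, which has 2 states.

2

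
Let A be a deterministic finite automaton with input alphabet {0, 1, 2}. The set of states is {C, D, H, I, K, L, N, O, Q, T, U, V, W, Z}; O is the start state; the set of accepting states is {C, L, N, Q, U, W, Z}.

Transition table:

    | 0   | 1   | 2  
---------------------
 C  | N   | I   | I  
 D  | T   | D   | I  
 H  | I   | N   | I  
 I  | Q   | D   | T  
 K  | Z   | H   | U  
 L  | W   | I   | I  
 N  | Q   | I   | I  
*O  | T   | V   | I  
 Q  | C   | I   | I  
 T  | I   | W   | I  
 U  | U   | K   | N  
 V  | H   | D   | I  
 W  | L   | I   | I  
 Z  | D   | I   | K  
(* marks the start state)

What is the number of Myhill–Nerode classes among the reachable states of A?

States {K,U,Z} cannot be reached from the start state, so discard them.
Initial partition by acceptance: {C,L,N,Q,W} | {D,H,I,O,T,V}.
Split {D,H,I,O,T,V} by δ(·,0) → {D,H,O,T,V} and {I}.
Split {D,H,O,T,V} by δ(·,0) → {D,O,V} and {H,T}.
Stable partition: {C,L,N,Q,W} | {D,O,V} | {I} | {H,T} — 4 equivalence classes.

4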